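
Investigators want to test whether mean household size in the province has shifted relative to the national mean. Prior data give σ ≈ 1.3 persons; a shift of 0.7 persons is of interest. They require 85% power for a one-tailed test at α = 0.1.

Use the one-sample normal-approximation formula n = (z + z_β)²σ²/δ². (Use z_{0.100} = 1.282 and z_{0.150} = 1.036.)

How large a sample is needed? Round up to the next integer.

n = 19

n = (z_α + z_β)² · σ² / δ²
  = (1.282 + 1.036)² · 1.3² / 0.7²
  = 5.3731 · 1.69 / 0.49
  = 18.53
Round up → n = 19.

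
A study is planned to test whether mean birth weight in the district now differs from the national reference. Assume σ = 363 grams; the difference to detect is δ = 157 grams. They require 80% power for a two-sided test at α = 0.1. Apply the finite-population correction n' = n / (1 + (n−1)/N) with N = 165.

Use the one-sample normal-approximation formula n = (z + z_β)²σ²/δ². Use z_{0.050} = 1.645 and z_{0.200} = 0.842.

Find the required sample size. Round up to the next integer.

n = (z_{α/2} + z_β)² · σ² / δ²
  = (1.645 + 0.842)² · 363² / 157²
  = 6.1852 · 131769 / 24649
  = 33.06
Finite-population correction (N = 165): 33.06 / (1 + (33.06 − 1)/165) = 27.68.
Round up → n = 28.

n = 28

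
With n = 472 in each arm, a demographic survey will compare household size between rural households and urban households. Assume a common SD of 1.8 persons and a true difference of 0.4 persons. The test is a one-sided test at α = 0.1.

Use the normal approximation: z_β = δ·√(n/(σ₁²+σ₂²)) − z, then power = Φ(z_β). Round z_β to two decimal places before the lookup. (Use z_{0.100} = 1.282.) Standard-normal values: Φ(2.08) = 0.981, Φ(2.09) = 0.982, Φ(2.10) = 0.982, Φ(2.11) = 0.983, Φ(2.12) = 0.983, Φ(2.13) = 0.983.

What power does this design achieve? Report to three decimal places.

z_β = δ·√(n/(σ₁²+σ₂²)) − z_α
    = 0.4 · √(472/6.48) − 1.282
    = 0.4 · 8.53461 − 1.282
    = 3.4138 − 1.282 = 2.1318 → 2.13
Power = Φ(2.13) = 0.983.

Power ≈ 0.983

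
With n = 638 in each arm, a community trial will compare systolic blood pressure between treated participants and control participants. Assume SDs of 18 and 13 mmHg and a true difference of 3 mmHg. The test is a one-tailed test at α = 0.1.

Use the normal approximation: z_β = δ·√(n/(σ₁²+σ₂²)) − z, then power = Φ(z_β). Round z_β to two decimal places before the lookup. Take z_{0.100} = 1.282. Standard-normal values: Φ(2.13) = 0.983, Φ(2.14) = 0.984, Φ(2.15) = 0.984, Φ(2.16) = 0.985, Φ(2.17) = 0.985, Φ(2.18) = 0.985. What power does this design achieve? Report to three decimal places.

z_β = δ·√(n/(σ₁²+σ₂²)) − z_α
    = 3 · √(638/493) − 1.282
    = 3 · 1.13759 − 1.282
    = 3.4128 − 1.282 = 2.1308 → 2.13
Power = Φ(2.13) = 0.983.

Power ≈ 0.983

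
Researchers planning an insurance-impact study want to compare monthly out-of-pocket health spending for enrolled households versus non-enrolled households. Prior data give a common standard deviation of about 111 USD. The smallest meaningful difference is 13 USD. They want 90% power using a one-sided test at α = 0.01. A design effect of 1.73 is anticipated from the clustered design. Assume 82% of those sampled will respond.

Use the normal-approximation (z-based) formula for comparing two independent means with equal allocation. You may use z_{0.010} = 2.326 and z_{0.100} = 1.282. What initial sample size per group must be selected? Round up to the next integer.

n = (z_α + z_β)² · (σ₁² + σ₂²) / δ²
  = (2.326 + 1.282)² · (2·111² = 24642) / 13²
  = 13.0177 · 24642 / 169
  = 1898.11
Design effect: 1.73 × 1898.11 = 3283.74.
Adjust for 82% response: 3283.74 / 0.82 = 4004.56.
Round up → n = 4005 per group.

n = 4005 per group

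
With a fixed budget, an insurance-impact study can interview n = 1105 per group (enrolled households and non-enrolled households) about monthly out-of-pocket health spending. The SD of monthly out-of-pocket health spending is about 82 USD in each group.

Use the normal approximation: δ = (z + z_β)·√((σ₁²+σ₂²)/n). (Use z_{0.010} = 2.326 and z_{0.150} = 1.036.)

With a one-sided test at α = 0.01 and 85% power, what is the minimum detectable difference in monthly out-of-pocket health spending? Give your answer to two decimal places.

Minimum detectable difference ≈ 11.73 USD

δ = (z_α + z_β) · √((σ₁²+σ₂²)/n)
  = (2.326 + 1.036) · √(13448/1105)
  = 3.362 · √12.1701
  = 3.362 · 3.4886
  = 11.7286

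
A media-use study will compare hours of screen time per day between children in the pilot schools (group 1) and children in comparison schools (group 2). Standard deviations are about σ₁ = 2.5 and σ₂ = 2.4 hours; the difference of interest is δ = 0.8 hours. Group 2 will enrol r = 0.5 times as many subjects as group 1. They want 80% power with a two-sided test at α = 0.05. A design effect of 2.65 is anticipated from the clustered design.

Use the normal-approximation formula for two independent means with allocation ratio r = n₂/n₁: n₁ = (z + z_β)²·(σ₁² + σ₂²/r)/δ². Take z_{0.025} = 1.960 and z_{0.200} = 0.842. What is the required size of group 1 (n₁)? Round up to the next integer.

n₁ = 578

n₁ = (z_{α/2} + z_β)² · (σ₁² + σ₂²/r) / δ²
   = (1.960 + 0.842)² · (2.5² + 2.4²/0.5) / 0.8²
   = 7.8512 · (6.25 + 11.52) / 0.64
   = 7.8512 · 17.77 / 0.64
   = 217.99
Design effect: 2.65 × 217.99 = 577.68.
Round up → n₁ = 578; n₂ = r·n₁ = 0.5 × 578 = 289.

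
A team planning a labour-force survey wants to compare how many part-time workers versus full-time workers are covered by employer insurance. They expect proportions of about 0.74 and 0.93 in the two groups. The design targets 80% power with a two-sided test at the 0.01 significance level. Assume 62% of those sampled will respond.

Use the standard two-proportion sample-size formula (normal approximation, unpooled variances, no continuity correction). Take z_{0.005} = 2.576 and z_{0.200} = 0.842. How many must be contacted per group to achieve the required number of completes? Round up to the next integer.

n = (z_{α/2} + z_β)² · [p₁(1−p₁) + p₂(1−p₂)] / (p₁ − p₂)²
  = (2.576 + 0.842)² · (0.74·0.26 + 0.93·0.07) / (-0.19)²
  = (3.418)² · (0.1924 + 0.0651) / 0.0361
  = 11.6827 · 0.2575 / 0.0361
  = 83.33
Adjust for 62% response: 83.33 / 0.62 = 134.41.
Round up → n = 135 per group.

n = 135 per group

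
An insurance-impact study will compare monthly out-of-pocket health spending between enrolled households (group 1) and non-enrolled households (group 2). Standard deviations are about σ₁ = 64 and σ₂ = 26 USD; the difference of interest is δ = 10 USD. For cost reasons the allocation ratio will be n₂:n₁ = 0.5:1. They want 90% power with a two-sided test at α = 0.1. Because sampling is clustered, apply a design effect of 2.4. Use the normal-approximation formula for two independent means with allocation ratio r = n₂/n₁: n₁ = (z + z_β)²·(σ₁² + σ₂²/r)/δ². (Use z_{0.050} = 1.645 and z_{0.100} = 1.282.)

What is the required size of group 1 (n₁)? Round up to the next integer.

n₁ = (z_{α/2} + z_β)² · (σ₁² + σ₂²/r) / δ²
   = (1.645 + 1.282)² · (64² + 26²/0.5) / 10²
   = 8.5673 · (4096 + 1352) / 100
   = 8.5673 · 5448 / 100
   = 466.75
Design effect: 2.4 × 466.75 = 1120.20.
Round up → n₁ = 1121; n₂ = r·n₁ = 0.5 × 1121 = 561.

n₁ = 1121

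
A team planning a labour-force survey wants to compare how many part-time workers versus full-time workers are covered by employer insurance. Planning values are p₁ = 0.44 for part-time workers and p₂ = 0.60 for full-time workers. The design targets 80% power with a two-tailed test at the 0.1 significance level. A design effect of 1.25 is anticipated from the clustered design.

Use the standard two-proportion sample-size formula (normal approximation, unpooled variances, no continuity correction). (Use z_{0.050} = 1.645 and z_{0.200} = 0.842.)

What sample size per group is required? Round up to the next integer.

n = (z_{α/2} + z_β)² · [p₁(1−p₁) + p₂(1−p₂)] / (p₁ − p₂)²
  = (1.645 + 0.842)² · (0.44·0.56 + 0.60·0.40) / (-0.16)²
  = (2.487)² · (0.2464 + 0.2400) / 0.0256
  = 6.1852 · 0.4864 / 0.0256
  = 117.52
Design effect: 1.25 × 117.52 = 146.90.
Round up → n = 147 per group.

n = 147 per group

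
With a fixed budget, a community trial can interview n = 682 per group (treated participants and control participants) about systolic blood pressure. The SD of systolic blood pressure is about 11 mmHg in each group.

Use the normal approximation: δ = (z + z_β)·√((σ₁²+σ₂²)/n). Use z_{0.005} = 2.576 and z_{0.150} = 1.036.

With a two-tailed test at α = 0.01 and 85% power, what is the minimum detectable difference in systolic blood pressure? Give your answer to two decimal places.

Minimum detectable difference ≈ 2.15 mmHg

δ = (z_{α/2} + z_β) · √((σ₁²+σ₂²)/n)
  = (2.576 + 1.036) · √(242/682)
  = 3.612 · √0.35484
  = 3.612 · 0.5957
  = 2.1516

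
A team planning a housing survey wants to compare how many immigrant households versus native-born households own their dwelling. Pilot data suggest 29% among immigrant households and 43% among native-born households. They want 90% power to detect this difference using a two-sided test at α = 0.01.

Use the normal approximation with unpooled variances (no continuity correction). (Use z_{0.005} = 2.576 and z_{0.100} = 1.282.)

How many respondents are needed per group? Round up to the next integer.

n = (z_{α/2} + z_β)² · [p₁(1−p₁) + p₂(1−p₂)] / (p₁ − p₂)²
  = (2.576 + 1.282)² · (0.29·0.71 + 0.43·0.57) / (-0.14)²
  = (3.858)² · (0.2059 + 0.2451) / 0.0196
  = 14.8842 · 0.4510 / 0.0196
  = 342.49
Round up → n = 343 per group.

n = 343 per group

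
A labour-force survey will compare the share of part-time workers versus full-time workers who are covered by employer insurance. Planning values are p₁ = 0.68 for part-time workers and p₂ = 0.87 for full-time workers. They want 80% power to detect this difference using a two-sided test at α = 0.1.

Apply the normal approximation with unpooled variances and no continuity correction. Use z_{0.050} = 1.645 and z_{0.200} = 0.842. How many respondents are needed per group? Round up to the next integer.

n = 57 per group

n = (z_{α/2} + z_β)² · [p₁(1−p₁) + p₂(1−p₂)] / (p₁ − p₂)²
  = (1.645 + 0.842)² · (0.68·0.32 + 0.87·0.13) / (-0.19)²
  = (2.487)² · (0.2176 + 0.1131) / 0.0361
  = 6.1852 · 0.3307 / 0.0361
  = 56.66
Round up → n = 57 per group.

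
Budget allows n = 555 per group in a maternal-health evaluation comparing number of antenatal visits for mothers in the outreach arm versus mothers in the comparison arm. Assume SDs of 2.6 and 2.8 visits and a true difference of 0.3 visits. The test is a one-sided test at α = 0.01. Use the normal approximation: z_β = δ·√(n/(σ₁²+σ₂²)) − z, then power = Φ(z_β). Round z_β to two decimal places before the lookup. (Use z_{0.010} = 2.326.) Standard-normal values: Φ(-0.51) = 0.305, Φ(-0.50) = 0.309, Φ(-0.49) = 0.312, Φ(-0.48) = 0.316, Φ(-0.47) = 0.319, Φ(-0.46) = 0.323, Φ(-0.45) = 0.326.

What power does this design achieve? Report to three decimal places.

z_β = δ·√(n/(σ₁²+σ₂²)) − z_α
    = 0.3 · √(555/14.6) − 2.326
    = 0.3 · 6.16553 − 2.326
    = 1.8497 − 2.326 = -0.4763 → -0.48
Power = Φ(-0.48) = 0.316.

Power ≈ 0.316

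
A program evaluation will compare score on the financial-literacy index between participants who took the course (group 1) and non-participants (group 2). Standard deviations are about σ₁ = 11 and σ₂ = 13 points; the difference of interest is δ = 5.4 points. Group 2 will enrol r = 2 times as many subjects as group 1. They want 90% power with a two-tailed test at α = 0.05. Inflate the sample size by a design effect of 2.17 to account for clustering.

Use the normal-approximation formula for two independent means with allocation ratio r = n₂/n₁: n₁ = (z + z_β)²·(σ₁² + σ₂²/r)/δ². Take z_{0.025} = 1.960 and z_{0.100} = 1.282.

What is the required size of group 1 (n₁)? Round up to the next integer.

n₁ = (z_{α/2} + z_β)² · (σ₁² + σ₂²/r) / δ²
   = (1.960 + 1.282)² · (11² + 13²/2) / 5.4²
   = 10.5106 · (121 + 84.5) / 29.16
   = 10.5106 · 205.5 / 29.16
   = 74.07
Design effect: 2.17 × 74.07 = 160.73.
Round up → n₁ = 161; n₂ = r·n₁ = 2 × 161 = 322.

n₁ = 161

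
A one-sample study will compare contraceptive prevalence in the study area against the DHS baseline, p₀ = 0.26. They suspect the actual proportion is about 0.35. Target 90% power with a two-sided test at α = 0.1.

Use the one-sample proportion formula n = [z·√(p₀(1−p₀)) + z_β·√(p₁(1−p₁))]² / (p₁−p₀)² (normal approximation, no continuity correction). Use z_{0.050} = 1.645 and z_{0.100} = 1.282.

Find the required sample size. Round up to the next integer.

n = [z_{α/2}·√(p₀q₀) + z_β·√(p₁q₁)]² / (p₁ − p₀)²
  = [1.645·√(0.26·0.74) + 1.282·√(0.35·0.65)]² / (0.09)²
  = [1.645·0.4386 + 1.282·0.4770]² / 0.0081
  = [1.3330]² / 0.0081
  = 219.38
Round up → n = 220.

n = 220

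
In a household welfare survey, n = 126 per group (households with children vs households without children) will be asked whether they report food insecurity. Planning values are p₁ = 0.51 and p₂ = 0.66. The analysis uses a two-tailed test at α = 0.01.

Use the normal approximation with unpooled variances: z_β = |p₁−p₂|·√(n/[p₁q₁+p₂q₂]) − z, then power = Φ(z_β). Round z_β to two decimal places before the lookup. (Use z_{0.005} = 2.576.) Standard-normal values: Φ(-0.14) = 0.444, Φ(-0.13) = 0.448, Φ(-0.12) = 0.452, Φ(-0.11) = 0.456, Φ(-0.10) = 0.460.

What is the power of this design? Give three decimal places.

Power ≈ 0.448

z_β = |p₁−p₂|·√(n/[p₁q₁+p₂q₂]) − z_{α/2}
    = 0.15 · √(126/0.4743) − 2.576
    = 0.15 · 16.2989 − 2.576
    = 2.4448 − 2.576 = -0.1312 → -0.13
Power = Φ(-0.13) = 0.448.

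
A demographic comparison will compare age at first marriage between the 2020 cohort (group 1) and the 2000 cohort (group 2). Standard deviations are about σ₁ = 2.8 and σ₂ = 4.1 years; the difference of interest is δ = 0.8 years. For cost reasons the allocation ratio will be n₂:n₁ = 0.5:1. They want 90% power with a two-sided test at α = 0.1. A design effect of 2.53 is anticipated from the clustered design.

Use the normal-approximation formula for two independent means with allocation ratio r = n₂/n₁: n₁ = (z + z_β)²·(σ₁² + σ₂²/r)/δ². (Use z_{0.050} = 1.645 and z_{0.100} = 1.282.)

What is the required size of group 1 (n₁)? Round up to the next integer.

n₁ = 1405

n₁ = (z_{α/2} + z_β)² · (σ₁² + σ₂²/r) / δ²
   = (1.645 + 1.282)² · (2.8² + 4.1²/0.5) / 0.8²
   = 8.5673 · (7.84 + 33.62) / 0.64
   = 8.5673 · 41.46 / 0.64
   = 555.00
Design effect: 2.53 × 555.00 = 1404.16.
Round up → n₁ = 1405; n₂ = r·n₁ = 0.5 × 1405 = 703.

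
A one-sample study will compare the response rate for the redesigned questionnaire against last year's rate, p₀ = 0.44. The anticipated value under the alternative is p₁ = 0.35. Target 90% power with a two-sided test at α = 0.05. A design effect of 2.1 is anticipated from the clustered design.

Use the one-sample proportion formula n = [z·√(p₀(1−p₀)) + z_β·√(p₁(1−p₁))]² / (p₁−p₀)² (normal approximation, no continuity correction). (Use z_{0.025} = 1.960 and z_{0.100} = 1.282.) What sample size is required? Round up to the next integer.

n = [z_{α/2}·√(p₀q₀) + z_β·√(p₁q₁)]² / (p₁ − p₀)²
  = [1.960·√(0.44·0.56) + 1.282·√(0.35·0.65)]² / (-0.09)²
  = [1.960·0.4964 + 1.282·0.4770]² / 0.0081
  = [1.5844]² / 0.0081
  = 309.91
Design effect: 2.1 × 309.91 = 650.82.
Round up → n = 651.

n = 651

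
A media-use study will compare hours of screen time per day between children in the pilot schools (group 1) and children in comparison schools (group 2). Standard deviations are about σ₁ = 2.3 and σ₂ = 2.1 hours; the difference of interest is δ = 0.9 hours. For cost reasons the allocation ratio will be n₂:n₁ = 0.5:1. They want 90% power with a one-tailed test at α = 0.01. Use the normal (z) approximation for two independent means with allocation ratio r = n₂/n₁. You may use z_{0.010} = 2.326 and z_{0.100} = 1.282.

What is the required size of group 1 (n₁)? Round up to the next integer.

n₁ = 227

n₁ = (z_α + z_β)² · (σ₁² + σ₂²/r) / δ²
   = (2.326 + 1.282)² · (2.3² + 2.1²/0.5) / 0.9²
   = 13.0177 · (5.29 + 8.82) / 0.81
   = 13.0177 · 14.11 / 0.81
   = 226.76
Round up → n₁ = 227; n₂ = r·n₁ = 0.5 × 227 = 114.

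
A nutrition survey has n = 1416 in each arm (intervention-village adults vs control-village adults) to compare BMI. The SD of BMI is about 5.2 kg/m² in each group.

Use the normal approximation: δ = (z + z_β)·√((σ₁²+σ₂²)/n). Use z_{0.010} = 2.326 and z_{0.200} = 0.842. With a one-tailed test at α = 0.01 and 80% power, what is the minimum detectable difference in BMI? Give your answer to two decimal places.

δ = (z_α + z_β) · √((σ₁²+σ₂²)/n)
  = (2.326 + 0.842) · √(54.08/1416)
  = 3.168 · √0.03819
  = 3.168 · 0.1954
  = 0.6191

Minimum detectable difference ≈ 0.62 kg/m²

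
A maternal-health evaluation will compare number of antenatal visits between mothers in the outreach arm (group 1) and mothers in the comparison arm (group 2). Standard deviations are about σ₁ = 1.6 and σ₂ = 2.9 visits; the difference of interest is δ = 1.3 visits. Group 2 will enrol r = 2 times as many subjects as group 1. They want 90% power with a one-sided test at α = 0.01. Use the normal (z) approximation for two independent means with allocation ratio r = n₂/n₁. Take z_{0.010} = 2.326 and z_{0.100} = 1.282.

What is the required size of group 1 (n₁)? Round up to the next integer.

n₁ = 53

n₁ = (z_α + z_β)² · (σ₁² + σ₂²/r) / δ²
   = (2.326 + 1.282)² · (1.6² + 2.9²/2) / 1.3²
   = 13.0177 · (2.56 + 4.205) / 1.69
   = 13.0177 · 6.765 / 1.69
   = 52.11
Round up → n₁ = 53; n₂ = r·n₁ = 2 × 53 = 106.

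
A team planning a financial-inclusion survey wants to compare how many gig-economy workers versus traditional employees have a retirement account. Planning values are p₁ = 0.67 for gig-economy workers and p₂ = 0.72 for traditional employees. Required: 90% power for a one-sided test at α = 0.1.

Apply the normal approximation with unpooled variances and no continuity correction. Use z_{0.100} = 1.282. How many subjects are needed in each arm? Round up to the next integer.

n = (z_α + z_β)² · [p₁(1−p₁) + p₂(1−p₂)] / (p₁ − p₂)²
  = (1.282 + 1.282)² · (0.67·0.33 + 0.72·0.28) / (-0.05)²
  = (2.564)² · (0.2211 + 0.2016) / 0.0025
  = 6.5741 · 0.4227 / 0.0025
  = 1111.55
Round up → n = 1112 per group.

n = 1112 per group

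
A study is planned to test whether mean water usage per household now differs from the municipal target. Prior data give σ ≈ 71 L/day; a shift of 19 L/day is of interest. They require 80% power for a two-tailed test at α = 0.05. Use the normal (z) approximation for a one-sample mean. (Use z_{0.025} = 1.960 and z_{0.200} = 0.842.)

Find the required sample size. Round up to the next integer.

n = 110

n = (z_{α/2} + z_β)² · σ² / δ²
  = (1.960 + 0.842)² · 71² / 19²
  = 7.8512 · 5041 / 361
  = 109.63
Round up → n = 110.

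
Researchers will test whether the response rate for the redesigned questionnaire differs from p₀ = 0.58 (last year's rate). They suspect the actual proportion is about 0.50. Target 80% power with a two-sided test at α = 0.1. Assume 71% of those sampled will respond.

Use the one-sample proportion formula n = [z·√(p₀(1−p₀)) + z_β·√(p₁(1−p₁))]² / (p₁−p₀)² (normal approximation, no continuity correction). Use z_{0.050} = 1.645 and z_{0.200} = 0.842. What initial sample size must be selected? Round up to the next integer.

n = 335

n = [z_{α/2}·√(p₀q₀) + z_β·√(p₁q₁)]² / (p₁ − p₀)²
  = [1.645·√(0.58·0.42) + 0.842·√(0.50·0.50)]² / (-0.08)²
  = [1.645·0.4936 + 0.842·0.5000]² / 0.0064
  = [1.2329]² / 0.0064
  = 237.51
Adjust for 71% response: 237.51 / 0.71 = 334.52.
Round up → n = 335.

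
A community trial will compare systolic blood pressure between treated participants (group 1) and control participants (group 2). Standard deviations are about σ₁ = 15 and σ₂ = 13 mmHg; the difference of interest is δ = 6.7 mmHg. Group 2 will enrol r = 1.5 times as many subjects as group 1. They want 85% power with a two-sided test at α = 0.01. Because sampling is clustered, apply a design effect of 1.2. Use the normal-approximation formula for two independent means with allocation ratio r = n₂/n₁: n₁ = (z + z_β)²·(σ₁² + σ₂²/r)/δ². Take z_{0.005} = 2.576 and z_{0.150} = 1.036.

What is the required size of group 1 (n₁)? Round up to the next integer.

n₁ = 118

n₁ = (z_{α/2} + z_β)² · (σ₁² + σ₂²/r) / δ²
   = (2.576 + 1.036)² · (15² + 13²/1.5) / 6.7²
   = 13.0465 · (225 + 112.6667) / 44.89
   = 13.0465 · 337.6667 / 44.89
   = 98.14
Design effect: 1.2 × 98.14 = 117.76.
Round up → n₁ = 118; n₂ = r·n₁ = 1.5 × 118 = 177.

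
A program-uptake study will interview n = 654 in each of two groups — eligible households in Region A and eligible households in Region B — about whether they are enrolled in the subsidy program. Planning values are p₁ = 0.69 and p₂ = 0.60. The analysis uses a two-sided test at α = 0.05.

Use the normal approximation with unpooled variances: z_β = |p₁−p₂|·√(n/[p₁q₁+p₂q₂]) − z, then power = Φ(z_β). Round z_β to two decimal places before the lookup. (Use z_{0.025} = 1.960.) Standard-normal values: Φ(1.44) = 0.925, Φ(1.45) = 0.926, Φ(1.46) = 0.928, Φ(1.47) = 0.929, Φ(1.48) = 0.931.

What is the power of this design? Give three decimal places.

Power ≈ 0.928

z_β = |p₁−p₂|·√(n/[p₁q₁+p₂q₂]) − z_{α/2}
    = 0.09 · √(654/0.4539) − 1.960
    = 0.09 · 37.9585 − 1.960
    = 3.4163 − 1.960 = 1.4563 → 1.46
Power = Φ(1.46) = 0.928.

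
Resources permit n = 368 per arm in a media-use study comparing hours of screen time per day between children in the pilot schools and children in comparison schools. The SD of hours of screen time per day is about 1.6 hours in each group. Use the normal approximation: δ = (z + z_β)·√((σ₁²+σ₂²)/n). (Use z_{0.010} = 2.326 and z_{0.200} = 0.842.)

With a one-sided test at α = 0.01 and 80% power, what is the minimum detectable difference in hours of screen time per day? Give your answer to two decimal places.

δ = (z_α + z_β) · √((σ₁²+σ₂²)/n)
  = (2.326 + 0.842) · √(5.12/368)
  = 3.168 · √0.01391
  = 3.168 · 0.1180
  = 0.3737

Minimum detectable difference ≈ 0.37 hours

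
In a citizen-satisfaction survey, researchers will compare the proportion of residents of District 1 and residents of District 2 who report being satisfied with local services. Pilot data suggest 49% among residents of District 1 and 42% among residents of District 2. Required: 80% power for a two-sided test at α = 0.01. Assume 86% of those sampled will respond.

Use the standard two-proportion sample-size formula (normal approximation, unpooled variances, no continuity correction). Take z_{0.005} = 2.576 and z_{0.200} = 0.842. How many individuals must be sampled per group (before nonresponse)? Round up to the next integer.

n = 1369 per group

n = (z_{α/2} + z_β)² · [p₁(1−p₁) + p₂(1−p₂)] / (p₁ − p₂)²
  = (2.576 + 0.842)² · (0.49·0.51 + 0.42·0.58) / (0.07)²
  = (3.418)² · (0.2499 + 0.2436) / 0.0049
  = 11.6827 · 0.4935 / 0.0049
  = 1176.62
Adjust for 86% response: 1176.62 / 0.86 = 1368.16.
Round up → n = 1369 per group.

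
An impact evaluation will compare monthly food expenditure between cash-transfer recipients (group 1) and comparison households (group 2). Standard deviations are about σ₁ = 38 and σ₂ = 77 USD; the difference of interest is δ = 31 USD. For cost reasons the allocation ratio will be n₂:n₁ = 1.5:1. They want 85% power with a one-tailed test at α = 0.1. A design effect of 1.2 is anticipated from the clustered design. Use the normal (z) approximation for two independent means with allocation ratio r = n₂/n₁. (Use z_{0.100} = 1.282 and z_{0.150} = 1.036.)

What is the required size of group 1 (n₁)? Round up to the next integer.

n₁ = (z_α + z_β)² · (σ₁² + σ₂²/r) / δ²
   = (1.282 + 1.036)² · (38² + 77²/1.5) / 31²
   = 5.3731 · (1444 + 3952.7) / 961
   = 5.3731 · 5396.7 / 961
   = 30.17
Design effect: 1.2 × 30.17 = 36.21.
Round up → n₁ = 37; n₂ = r·n₁ = 1.5 × 37 = 56.

n₁ = 37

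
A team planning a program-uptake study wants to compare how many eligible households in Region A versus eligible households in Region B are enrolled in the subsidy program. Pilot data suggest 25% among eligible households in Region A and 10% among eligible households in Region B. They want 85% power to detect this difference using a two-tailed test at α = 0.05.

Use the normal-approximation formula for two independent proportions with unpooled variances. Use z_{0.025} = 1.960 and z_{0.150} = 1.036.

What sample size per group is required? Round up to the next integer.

n = 111 per group

n = (z_{α/2} + z_β)² · [p₁(1−p₁) + p₂(1−p₂)] / (p₁ − p₂)²
  = (1.960 + 1.036)² · (0.25·0.75 + 0.10·0.90) / (0.15)²
  = (2.996)² · (0.1875 + 0.0900) / 0.0225
  = 8.9760 · 0.2775 / 0.0225
  = 110.70
Round up → n = 111 per group.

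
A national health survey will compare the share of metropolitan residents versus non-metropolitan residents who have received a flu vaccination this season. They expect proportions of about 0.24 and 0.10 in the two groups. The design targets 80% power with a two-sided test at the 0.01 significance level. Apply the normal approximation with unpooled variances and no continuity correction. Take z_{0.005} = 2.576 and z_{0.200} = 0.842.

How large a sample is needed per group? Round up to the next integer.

n = (z_{α/2} + z_β)² · [p₁(1−p₁) + p₂(1−p₂)] / (p₁ − p₂)²
  = (2.576 + 0.842)² · (0.24·0.76 + 0.10·0.90) / (0.14)²
  = (3.418)² · (0.1824 + 0.0900) / 0.0196
  = 11.6827 · 0.2724 / 0.0196
  = 162.37
Round up → n = 163 per group.

n = 163 per group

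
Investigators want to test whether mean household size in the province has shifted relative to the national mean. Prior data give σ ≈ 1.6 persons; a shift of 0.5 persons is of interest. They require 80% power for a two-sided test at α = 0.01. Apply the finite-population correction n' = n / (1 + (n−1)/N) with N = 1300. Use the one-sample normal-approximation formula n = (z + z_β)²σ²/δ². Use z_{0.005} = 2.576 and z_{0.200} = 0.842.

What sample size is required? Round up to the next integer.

n = (z_{α/2} + z_β)² · σ² / δ²
  = (2.576 + 0.842)² · 1.6² / 0.5²
  = 11.6827 · 2.56 / 0.25
  = 119.63
Finite-population correction (N = 1300): 119.63 / (1 + (119.63 − 1)/1300) = 109.63.
Round up → n = 110.

n = 110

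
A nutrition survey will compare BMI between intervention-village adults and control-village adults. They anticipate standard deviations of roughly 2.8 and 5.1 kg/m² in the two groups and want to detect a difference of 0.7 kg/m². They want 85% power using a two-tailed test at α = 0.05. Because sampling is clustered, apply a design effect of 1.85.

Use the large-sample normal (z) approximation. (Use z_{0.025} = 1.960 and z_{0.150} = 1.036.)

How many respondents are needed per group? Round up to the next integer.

n = (z_{α/2} + z_β)² · (σ₁² + σ₂²) / δ²
  = (1.960 + 1.036)² · (2.8² + 5.1² = 33.85) / 0.7²
  = 8.9760 · 33.85 / 0.49
  = 620.08
Design effect: 1.85 × 620.08 = 1147.14.
Round up → n = 1148 per group.

n = 1148 per group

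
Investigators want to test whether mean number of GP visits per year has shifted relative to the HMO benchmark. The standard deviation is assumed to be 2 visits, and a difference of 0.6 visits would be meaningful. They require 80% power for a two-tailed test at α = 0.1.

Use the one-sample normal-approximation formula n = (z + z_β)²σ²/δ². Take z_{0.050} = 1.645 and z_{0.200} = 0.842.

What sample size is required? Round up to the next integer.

n = (z_{α/2} + z_β)² · σ² / δ²
  = (1.645 + 0.842)² · 2² / 0.6²
  = 6.1852 · 4 / 0.36
  = 68.72
Round up → n = 69.

n = 69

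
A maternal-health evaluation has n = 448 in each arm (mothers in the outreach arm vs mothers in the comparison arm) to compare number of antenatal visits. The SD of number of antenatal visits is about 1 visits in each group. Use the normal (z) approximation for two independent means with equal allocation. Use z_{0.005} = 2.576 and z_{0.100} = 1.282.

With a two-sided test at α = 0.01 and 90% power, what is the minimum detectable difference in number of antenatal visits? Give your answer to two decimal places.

δ = (z_{α/2} + z_β) · √((σ₁²+σ₂²)/n)
  = (2.576 + 1.282) · √(2/448)
  = 3.858 · √0.00446
  = 3.858 · 0.0668
  = 0.2578

Minimum detectable difference ≈ 0.26 visits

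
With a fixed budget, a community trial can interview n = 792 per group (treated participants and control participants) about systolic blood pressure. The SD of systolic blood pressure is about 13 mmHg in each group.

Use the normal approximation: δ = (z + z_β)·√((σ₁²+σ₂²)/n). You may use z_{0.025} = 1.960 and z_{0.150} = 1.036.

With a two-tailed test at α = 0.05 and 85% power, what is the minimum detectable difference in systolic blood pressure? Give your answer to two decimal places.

Minimum detectable difference ≈ 1.96 mmHg

δ = (z_{α/2} + z_β) · √((σ₁²+σ₂²)/n)
  = (1.960 + 1.036) · √(338/792)
  = 2.996 · √0.42677
  = 2.996 · 0.6533
  = 1.9572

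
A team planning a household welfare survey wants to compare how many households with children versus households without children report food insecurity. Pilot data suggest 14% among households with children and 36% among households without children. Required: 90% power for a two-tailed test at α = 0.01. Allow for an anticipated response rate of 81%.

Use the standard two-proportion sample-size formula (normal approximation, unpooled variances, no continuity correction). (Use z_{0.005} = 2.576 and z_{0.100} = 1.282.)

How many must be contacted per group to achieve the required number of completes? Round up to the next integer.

n = (z_{α/2} + z_β)² · [p₁(1−p₁) + p₂(1−p₂)] / (p₁ − p₂)²
  = (2.576 + 1.282)² · (0.14·0.86 + 0.36·0.64) / (-0.22)²
  = (3.858)² · (0.1204 + 0.2304) / 0.0484
  = 14.8842 · 0.3508 / 0.0484
  = 107.88
Adjust for 81% response: 107.88 / 0.81 = 133.18.
Round up → n = 134 per group.

n = 134 per group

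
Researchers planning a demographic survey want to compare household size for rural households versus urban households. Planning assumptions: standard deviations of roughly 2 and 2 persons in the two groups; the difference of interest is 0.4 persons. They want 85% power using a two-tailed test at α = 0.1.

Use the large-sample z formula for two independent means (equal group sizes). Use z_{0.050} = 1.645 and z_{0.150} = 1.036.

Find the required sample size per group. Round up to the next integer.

n = 360 per group

n = (z_{α/2} + z_β)² · (σ₁² + σ₂²) / δ²
  = (1.645 + 1.036)² · (2² + 2² = 8) / 0.4²
  = 7.1878 · 8 / 0.16
  = 359.39
Round up → n = 360 per group.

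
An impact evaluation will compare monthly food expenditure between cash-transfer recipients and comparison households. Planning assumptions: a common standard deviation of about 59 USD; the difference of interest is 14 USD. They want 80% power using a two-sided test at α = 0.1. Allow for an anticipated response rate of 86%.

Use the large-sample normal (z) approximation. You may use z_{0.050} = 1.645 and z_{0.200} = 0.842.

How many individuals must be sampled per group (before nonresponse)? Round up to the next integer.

n = 256 per group

n = (z_{α/2} + z_β)² · (σ₁² + σ₂²) / δ²
  = (1.645 + 0.842)² · (2·59² = 6962) / 14²
  = 6.1852 · 6962 / 196
  = 219.70
Adjust for 86% response: 219.70 / 0.86 = 255.46.
Round up → n = 256 per group.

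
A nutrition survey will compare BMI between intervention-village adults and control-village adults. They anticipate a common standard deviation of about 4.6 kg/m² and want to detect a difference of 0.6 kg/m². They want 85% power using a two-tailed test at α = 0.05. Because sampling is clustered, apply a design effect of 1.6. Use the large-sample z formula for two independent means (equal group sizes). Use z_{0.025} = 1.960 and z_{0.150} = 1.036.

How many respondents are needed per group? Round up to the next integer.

n = (z_{α/2} + z_β)² · (σ₁² + σ₂²) / δ²
  = (1.960 + 1.036)² · (2·4.6² = 42.32) / 0.6²
  = 8.9760 · 42.32 / 0.36
  = 1055.18
Design effect: 1.6 × 1055.18 = 1688.29.
Round up → n = 1689 per group.

n = 1689 per group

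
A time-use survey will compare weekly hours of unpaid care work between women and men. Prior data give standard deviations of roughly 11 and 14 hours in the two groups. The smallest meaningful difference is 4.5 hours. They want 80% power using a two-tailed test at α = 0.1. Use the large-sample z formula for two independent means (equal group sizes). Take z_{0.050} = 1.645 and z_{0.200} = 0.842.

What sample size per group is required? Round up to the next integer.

n = (z_{α/2} + z_β)² · (σ₁² + σ₂²) / δ²
  = (1.645 + 0.842)² · (11² + 14² = 317) / 4.5²
  = 6.1852 · 317 / 20.25
  = 96.82
Round up → n = 97 per group.

n = 97 per group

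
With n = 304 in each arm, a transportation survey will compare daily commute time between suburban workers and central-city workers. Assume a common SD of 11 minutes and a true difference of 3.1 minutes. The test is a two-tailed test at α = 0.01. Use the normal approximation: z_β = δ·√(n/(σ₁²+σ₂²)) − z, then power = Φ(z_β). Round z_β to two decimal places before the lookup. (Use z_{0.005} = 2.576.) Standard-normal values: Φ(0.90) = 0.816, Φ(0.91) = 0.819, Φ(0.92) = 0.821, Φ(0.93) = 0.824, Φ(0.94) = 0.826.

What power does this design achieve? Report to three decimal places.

Power ≈ 0.816

z_β = δ·√(n/(σ₁²+σ₂²)) − z_{α/2}
    = 3.1 · √(304/242) − 2.576
    = 3.1 · 1.12080 − 2.576
    = 3.4745 − 2.576 = 0.8985 → 0.90
Power = Φ(0.90) = 0.816.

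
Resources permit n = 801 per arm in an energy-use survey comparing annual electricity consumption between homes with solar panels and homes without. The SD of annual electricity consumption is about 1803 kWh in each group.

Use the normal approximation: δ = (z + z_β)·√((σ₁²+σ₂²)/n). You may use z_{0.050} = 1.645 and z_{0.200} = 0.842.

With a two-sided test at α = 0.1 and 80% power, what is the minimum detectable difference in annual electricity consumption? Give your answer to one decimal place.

δ = (z_{α/2} + z_β) · √((σ₁²+σ₂²)/n)
  = (1.645 + 0.842) · √(6501618/801)
  = 2.487 · √8116.9
  = 2.487 · 90.0937
  = 224.0631

Minimum detectable difference ≈ 224.1 kWh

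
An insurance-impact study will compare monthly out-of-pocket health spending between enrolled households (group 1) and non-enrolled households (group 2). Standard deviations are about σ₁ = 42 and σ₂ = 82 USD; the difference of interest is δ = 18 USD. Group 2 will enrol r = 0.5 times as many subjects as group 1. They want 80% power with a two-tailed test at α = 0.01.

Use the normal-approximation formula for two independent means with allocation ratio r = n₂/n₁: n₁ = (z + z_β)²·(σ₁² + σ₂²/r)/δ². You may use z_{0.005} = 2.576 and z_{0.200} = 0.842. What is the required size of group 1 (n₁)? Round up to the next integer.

n₁ = 549

n₁ = (z_{α/2} + z_β)² · (σ₁² + σ₂²/r) / δ²
   = (2.576 + 0.842)² · (42² + 82²/0.5) / 18²
   = 11.6827 · (1764 + 13448) / 324
   = 11.6827 · 15212 / 324
   = 548.51
Round up → n₁ = 549; n₂ = r·n₁ = 0.5 × 549 = 275.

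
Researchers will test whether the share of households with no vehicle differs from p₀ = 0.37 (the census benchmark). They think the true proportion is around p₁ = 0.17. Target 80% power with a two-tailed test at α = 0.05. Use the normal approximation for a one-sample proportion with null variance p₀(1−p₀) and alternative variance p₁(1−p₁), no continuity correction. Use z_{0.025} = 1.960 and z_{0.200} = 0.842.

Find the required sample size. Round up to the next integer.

n = [z_{α/2}·√(p₀q₀) + z_β·√(p₁q₁)]² / (p₁ − p₀)²
  = [1.960·√(0.37·0.63) + 0.842·√(0.17·0.83)]² / (-0.20)²
  = [1.960·0.4828 + 0.842·0.3756]² / 0.0400
  = [1.2626]² / 0.0400
  = 39.85
Round up → n = 40.

n = 40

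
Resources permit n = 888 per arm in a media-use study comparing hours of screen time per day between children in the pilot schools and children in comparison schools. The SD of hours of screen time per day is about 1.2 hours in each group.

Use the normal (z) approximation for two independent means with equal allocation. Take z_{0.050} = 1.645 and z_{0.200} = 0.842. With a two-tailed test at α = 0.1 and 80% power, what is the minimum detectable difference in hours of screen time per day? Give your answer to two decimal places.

δ = (z_{α/2} + z_β) · √((σ₁²+σ₂²)/n)
  = (1.645 + 0.842) · √(2.88/888)
  = 2.487 · √0.00324
  = 2.487 · 0.0569
  = 0.1416

Minimum detectable difference ≈ 0.14 hours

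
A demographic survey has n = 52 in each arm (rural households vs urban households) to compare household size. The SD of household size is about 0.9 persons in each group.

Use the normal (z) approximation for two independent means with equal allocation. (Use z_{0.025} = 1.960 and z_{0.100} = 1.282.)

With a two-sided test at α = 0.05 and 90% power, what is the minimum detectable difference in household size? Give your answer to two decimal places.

Minimum detectable difference ≈ 0.57 persons

δ = (z_{α/2} + z_β) · √((σ₁²+σ₂²)/n)
  = (1.960 + 1.282) · √(1.62/52)
  = 3.242 · √0.03115
  = 3.242 · 0.1765
  = 0.5722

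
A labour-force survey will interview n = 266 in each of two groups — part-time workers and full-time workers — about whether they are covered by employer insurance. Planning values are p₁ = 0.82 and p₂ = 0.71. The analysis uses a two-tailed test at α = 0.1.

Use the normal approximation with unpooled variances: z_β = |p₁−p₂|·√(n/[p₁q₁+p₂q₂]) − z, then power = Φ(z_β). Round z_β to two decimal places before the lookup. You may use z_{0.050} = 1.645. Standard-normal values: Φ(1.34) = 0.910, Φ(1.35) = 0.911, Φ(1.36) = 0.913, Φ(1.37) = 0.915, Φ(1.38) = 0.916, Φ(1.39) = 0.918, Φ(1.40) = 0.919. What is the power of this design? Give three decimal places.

Power ≈ 0.915

z_β = |p₁−p₂|·√(n/[p₁q₁+p₂q₂]) − z_{α/2}
    = 0.11 · √(266/0.3535) − 1.645
    = 0.11 · 27.4313 − 1.645
    = 3.0174 − 1.645 = 1.3724 → 1.37
Power = Φ(1.37) = 0.915.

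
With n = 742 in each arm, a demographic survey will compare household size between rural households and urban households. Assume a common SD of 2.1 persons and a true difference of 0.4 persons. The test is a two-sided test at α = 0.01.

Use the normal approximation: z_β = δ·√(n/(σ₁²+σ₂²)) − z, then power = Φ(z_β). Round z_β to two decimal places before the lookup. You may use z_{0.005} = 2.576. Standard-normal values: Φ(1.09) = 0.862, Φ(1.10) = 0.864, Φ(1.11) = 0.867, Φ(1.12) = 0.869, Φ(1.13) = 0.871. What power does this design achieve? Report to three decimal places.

z_β = δ·√(n/(σ₁²+σ₂²)) − z_{α/2}
    = 0.4 · √(742/8.82) − 2.576
    = 0.4 · 9.17208 − 2.576
    = 3.6688 − 2.576 = 1.0928 → 1.09
Power = Φ(1.09) = 0.862.

Power ≈ 0.862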